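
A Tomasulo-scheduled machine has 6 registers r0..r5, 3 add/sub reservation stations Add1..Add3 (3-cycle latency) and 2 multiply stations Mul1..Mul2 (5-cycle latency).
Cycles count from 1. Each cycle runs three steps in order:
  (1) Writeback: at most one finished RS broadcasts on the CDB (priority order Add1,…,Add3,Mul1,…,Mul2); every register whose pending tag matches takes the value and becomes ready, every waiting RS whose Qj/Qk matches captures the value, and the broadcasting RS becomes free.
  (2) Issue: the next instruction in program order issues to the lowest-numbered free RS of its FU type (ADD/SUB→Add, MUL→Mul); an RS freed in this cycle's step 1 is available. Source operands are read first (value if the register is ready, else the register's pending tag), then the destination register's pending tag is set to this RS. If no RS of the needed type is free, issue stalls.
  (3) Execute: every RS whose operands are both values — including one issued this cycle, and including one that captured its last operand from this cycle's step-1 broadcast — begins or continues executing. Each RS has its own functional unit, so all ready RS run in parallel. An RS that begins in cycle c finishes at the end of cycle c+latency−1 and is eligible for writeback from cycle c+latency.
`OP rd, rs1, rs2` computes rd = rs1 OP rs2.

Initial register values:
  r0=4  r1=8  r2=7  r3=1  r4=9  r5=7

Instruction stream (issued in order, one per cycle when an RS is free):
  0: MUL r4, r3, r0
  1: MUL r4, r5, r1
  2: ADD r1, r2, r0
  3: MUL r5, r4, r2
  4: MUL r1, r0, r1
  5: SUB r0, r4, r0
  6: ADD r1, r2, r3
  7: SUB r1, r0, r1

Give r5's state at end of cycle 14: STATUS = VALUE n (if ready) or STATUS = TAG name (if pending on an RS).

c1: issue MUL r4<-Mul1 | r0:4,r1:8,r2:7,r3:1,r4:Mul1,r5:7
c2: issue MUL r4<-Mul2 | r0:4,r1:8,r2:7,r3:1,r4:Mul2,r5:7
c3: issue ADD r1<-Add1 | r0:4,r1:Add1,r2:7,r3:1,r4:Mul2,r5:7
c4: stall | r0:4,r1:Add1,r2:7,r3:1,r4:Mul2,r5:7
c5: stall | r0:4,r1:Add1,r2:7,r3:1,r4:Mul2,r5:7
c6: CDB Add1=11; stall | r0:4,r1:11,r2:7,r3:1,r4:Mul2,r5:7
c7: CDB Mul1=4; issue MUL r5<-Mul1 | r0:4,r1:11,r2:7,r3:1,r4:Mul2,r5:Mul1
c8: CDB Mul2=56; issue MUL r1<-Mul2 | r0:4,r1:Mul2,r2:7,r3:1,r4:56,r5:Mul1
c9: issue SUB r0<-Add1 | r0:Add1,r1:Mul2,r2:7,r3:1,r4:56,r5:Mul1
c10: issue ADD r1<-Add2 | r0:Add1,r1:Add2,r2:7,r3:1,r4:56,r5:Mul1
c11: issue SUB r1<-Add3 | r0:Add1,r1:Add3,r2:7,r3:1,r4:56,r5:Mul1
c12: CDB Add1=52 | r0:52,r1:Add3,r2:7,r3:1,r4:56,r5:Mul1
c13: CDB Add2=8 | r0:52,r1:Add3,r2:7,r3:1,r4:56,r5:Mul1
c14: CDB Mul1=392 | r0:52,r1:Add3,r2:7,r3:1,r4:56,r5:392

STATUS = VALUE 392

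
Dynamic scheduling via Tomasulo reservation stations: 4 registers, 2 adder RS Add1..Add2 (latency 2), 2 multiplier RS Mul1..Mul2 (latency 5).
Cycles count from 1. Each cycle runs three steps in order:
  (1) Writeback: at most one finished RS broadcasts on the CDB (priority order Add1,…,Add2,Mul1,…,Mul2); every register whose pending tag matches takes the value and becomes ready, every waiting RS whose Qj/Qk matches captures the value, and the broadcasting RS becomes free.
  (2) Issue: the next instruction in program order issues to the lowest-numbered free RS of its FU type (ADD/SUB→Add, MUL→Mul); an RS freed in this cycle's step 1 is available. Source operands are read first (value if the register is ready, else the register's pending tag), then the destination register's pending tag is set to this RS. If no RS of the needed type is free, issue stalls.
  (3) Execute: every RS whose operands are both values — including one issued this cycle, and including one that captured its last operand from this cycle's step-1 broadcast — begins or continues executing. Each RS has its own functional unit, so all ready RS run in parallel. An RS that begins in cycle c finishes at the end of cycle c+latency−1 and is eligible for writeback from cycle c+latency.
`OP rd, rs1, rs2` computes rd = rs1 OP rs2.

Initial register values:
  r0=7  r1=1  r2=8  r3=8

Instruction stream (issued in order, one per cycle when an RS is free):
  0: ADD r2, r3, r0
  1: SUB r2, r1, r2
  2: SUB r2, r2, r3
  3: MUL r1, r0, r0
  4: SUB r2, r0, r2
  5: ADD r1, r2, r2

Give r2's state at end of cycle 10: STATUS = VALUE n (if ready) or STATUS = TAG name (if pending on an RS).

  c1: issue ADD r2<-Add1  regs: r0:7,r1:1,r2:Add1,r3:8
  c2: issue SUB r2<-Add2  regs: r0:7,r1:1,r2:Add2,r3:8
  c3: CDB Add1=15; issue SUB r2<-Add1  regs: r0:7,r1:1,r2:Add1,r3:8
  c4: issue MUL r1<-Mul1  regs: r0:7,r1:Mul1,r2:Add1,r3:8
  c5: CDB Add2=-14; issue SUB r2<-Add2  regs: r0:7,r1:Mul1,r2:Add2,r3:8
  c6: stall  regs: r0:7,r1:Mul1,r2:Add2,r3:8
  c7: CDB Add1=-22; issue ADD r1<-Add1  regs: r0:7,r1:Add1,r2:Add2,r3:8
  c8: -  regs: r0:7,r1:Add1,r2:Add2,r3:8
  c9: CDB Add2=29  regs: r0:7,r1:Add1,r2:29,r3:8
  c10: CDB Mul1=49  regs: r0:7,r1:Add1,r2:29,r3:8

STATUS = VALUE 29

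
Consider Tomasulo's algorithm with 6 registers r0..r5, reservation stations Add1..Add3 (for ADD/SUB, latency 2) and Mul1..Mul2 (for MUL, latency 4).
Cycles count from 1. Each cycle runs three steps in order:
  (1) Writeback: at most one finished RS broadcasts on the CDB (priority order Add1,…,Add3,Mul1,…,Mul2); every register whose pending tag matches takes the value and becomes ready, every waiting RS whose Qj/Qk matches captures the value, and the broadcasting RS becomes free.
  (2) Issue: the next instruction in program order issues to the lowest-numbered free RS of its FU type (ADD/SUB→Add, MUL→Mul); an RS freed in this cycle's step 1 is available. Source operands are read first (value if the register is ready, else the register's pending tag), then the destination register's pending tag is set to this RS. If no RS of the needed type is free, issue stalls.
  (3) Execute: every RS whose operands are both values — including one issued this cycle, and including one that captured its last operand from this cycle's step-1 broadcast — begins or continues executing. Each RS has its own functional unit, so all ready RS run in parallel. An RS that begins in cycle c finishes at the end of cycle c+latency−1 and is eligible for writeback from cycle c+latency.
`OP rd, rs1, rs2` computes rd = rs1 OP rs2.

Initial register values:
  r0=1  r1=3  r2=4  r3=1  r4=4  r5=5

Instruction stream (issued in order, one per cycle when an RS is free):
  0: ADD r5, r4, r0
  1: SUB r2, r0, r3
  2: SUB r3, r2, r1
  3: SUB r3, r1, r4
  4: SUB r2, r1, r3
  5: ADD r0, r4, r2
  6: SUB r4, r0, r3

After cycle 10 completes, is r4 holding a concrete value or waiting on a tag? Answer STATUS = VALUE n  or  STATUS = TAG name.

STATUS = TAG Add2

cycle 1: issue ADD r5<-Add1 // r0:1,r1:3,r2:4,r3:1,r4:4,r5:Add1
cycle 2: issue SUB r2<-Add2 // r0:1,r1:3,r2:Add2,r3:1,r4:4,r5:Add1
cycle 3: CDB Add1=5; issue SUB r3<-Add1 // r0:1,r1:3,r2:Add2,r3:Add1,r4:4,r5:5
cycle 4: CDB Add2=0; issue SUB r3<-Add2 // r0:1,r1:3,r2:0,r3:Add2,r4:4,r5:5
cycle 5: issue SUB r2<-Add3 // r0:1,r1:3,r2:Add3,r3:Add2,r4:4,r5:5
cycle 6: CDB Add1=-3; issue ADD r0<-Add1 // r0:Add1,r1:3,r2:Add3,r3:Add2,r4:4,r5:5
cycle 7: CDB Add2=-1; issue SUB r4<-Add2 // r0:Add1,r1:3,r2:Add3,r3:-1,r4:Add2,r5:5
cycle 8: - // r0:Add1,r1:3,r2:Add3,r3:-1,r4:Add2,r5:5
cycle 9: CDB Add3=4 // r0:Add1,r1:3,r2:4,r3:-1,r4:Add2,r5:5
cycle 10: - // r0:Add1,r1:3,r2:4,r3:-1,r4:Add2,r5:5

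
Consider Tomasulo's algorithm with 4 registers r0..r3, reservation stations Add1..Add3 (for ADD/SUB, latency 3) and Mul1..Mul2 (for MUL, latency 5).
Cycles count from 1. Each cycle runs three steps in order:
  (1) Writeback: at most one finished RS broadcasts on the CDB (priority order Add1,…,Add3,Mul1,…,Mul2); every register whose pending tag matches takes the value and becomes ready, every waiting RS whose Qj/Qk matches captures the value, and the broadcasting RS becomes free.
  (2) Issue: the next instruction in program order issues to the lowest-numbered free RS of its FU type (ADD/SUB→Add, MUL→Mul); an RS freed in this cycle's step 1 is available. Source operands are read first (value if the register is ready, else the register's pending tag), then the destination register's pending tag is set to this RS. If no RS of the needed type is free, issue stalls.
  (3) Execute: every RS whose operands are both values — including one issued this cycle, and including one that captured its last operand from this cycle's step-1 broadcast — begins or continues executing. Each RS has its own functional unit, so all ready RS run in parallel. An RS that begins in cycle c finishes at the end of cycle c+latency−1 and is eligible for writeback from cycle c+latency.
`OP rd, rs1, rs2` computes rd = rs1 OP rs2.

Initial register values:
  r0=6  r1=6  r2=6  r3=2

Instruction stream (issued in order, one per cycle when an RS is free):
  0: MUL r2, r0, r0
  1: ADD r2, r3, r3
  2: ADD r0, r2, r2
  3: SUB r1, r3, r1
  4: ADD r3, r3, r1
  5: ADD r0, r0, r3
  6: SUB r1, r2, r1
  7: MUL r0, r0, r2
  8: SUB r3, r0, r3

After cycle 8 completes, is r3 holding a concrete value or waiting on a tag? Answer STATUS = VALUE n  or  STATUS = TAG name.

cycle 1: issue MUL r2<-Mul1 // r0:6,r1:6,r2:Mul1,r3:2
cycle 2: issue ADD r2<-Add1 // r0:6,r1:6,r2:Add1,r3:2
cycle 3: issue ADD r0<-Add2 // r0:Add2,r1:6,r2:Add1,r3:2
cycle 4: issue SUB r1<-Add3 // r0:Add2,r1:Add3,r2:Add1,r3:2
cycle 5: CDB Add1=4; issue ADD r3<-Add1 // r0:Add2,r1:Add3,r2:4,r3:Add1
cycle 6: CDB Mul1=36; stall // r0:Add2,r1:Add3,r2:4,r3:Add1
cycle 7: CDB Add3=-4; issue ADD r0<-Add3 // r0:Add3,r1:-4,r2:4,r3:Add1
cycle 8: CDB Add2=8; issue SUB r1<-Add2 // r0:Add3,r1:Add2,r2:4,r3:Add1

STATUS = TAG Add1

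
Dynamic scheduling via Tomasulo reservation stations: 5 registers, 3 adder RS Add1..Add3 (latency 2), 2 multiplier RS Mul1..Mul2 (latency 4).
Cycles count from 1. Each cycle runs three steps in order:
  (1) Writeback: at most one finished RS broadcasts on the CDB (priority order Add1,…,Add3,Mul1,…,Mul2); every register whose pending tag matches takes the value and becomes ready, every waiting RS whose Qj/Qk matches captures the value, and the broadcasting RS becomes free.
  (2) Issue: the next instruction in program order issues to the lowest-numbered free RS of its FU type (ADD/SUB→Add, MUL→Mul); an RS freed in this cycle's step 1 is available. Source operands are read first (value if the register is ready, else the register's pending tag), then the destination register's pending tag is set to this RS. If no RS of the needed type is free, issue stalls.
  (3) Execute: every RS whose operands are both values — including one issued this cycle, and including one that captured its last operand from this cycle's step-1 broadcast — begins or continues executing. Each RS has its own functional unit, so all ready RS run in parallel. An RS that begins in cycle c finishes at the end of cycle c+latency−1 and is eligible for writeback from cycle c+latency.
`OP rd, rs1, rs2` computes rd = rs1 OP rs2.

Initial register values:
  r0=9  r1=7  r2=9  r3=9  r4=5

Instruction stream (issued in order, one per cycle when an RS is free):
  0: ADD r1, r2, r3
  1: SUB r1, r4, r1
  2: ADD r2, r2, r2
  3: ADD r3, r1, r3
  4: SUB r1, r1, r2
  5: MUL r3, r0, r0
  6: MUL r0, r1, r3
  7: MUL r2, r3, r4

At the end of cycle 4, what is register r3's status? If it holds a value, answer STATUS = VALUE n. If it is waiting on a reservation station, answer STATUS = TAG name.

c1: issue ADD r1<-Add1 | r0:9,r1:Add1,r2:9,r3:9,r4:5
c2: issue SUB r1<-Add2 | r0:9,r1:Add2,r2:9,r3:9,r4:5
c3: CDB Add1=18; issue ADD r2<-Add1 | r0:9,r1:Add2,r2:Add1,r3:9,r4:5
c4: issue ADD r3<-Add3 | r0:9,r1:Add2,r2:Add1,r3:Add3,r4:5

STATUS = TAG Add3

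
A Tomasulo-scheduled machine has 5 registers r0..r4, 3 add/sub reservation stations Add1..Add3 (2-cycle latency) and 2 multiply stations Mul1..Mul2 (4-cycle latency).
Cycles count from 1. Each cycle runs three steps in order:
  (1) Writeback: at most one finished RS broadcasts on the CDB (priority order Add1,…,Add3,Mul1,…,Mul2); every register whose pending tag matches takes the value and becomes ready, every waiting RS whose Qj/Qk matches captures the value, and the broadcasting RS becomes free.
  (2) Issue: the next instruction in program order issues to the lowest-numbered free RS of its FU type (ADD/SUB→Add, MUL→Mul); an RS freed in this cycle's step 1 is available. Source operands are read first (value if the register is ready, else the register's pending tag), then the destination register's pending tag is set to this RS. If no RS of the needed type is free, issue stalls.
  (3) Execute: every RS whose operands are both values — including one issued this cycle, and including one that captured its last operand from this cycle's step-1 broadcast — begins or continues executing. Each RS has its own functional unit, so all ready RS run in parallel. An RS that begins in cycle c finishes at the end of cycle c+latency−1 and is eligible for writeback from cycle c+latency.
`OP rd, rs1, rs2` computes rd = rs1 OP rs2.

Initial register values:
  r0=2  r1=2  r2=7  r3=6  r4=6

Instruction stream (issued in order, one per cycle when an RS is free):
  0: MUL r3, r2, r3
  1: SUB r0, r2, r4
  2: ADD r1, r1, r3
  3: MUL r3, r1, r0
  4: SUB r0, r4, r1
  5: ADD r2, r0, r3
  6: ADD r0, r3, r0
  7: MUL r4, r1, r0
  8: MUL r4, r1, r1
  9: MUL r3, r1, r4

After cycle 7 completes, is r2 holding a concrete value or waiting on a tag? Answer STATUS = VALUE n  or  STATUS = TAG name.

cycle 1: issue MUL r3<-Mul1 // r0:2,r1:2,r2:7,r3:Mul1,r4:6
cycle 2: issue SUB r0<-Add1 // r0:Add1,r1:2,r2:7,r3:Mul1,r4:6
cycle 3: issue ADD r1<-Add2 // r0:Add1,r1:Add2,r2:7,r3:Mul1,r4:6
cycle 4: CDB Add1=1; issue MUL r3<-Mul2 // r0:1,r1:Add2,r2:7,r3:Mul2,r4:6
cycle 5: CDB Mul1=42; issue SUB r0<-Add1 // r0:Add1,r1:Add2,r2:7,r3:Mul2,r4:6
cycle 6: issue ADD r2<-Add3 // r0:Add1,r1:Add2,r2:Add3,r3:Mul2,r4:6
cycle 7: CDB Add2=44; issue ADD r0<-Add2 // r0:Add2,r1:44,r2:Add3,r3:Mul2,r4:6

STATUS = TAG Add3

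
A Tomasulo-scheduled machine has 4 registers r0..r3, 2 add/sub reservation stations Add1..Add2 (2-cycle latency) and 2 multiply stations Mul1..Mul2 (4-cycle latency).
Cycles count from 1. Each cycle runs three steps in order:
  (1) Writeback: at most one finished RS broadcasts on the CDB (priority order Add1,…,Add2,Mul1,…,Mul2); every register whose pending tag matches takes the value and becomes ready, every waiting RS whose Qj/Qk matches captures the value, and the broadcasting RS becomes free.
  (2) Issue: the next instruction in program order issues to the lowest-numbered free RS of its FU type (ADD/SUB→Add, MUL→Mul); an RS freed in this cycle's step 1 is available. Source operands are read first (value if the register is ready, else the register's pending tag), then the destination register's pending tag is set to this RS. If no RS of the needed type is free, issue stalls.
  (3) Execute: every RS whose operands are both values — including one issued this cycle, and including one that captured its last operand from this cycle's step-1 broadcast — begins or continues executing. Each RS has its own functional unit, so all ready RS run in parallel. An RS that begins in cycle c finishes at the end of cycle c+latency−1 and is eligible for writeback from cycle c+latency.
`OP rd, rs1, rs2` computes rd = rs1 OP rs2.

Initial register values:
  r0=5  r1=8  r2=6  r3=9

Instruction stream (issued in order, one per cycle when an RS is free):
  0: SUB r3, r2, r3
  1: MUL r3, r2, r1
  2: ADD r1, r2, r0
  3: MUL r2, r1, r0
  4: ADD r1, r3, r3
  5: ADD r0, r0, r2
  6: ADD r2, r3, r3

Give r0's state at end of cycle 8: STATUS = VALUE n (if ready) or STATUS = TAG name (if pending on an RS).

cycle 1: issue SUB r3<-Add1 // r0:5,r1:8,r2:6,r3:Add1
cycle 2: issue MUL r3<-Mul1 // r0:5,r1:8,r2:6,r3:Mul1
cycle 3: CDB Add1=-3; issue ADD r1<-Add1 // r0:5,r1:Add1,r2:6,r3:Mul1
cycle 4: issue MUL r2<-Mul2 // r0:5,r1:Add1,r2:Mul2,r3:Mul1
cycle 5: CDB Add1=11; issue ADD r1<-Add1 // r0:5,r1:Add1,r2:Mul2,r3:Mul1
cycle 6: CDB Mul1=48; issue ADD r0<-Add2 // r0:Add2,r1:Add1,r2:Mul2,r3:48
cycle 7: stall // r0:Add2,r1:Add1,r2:Mul2,r3:48
cycle 8: CDB Add1=96; issue ADD r2<-Add1 // r0:Add2,r1:96,r2:Add1,r3:48

STATUS = TAG Add2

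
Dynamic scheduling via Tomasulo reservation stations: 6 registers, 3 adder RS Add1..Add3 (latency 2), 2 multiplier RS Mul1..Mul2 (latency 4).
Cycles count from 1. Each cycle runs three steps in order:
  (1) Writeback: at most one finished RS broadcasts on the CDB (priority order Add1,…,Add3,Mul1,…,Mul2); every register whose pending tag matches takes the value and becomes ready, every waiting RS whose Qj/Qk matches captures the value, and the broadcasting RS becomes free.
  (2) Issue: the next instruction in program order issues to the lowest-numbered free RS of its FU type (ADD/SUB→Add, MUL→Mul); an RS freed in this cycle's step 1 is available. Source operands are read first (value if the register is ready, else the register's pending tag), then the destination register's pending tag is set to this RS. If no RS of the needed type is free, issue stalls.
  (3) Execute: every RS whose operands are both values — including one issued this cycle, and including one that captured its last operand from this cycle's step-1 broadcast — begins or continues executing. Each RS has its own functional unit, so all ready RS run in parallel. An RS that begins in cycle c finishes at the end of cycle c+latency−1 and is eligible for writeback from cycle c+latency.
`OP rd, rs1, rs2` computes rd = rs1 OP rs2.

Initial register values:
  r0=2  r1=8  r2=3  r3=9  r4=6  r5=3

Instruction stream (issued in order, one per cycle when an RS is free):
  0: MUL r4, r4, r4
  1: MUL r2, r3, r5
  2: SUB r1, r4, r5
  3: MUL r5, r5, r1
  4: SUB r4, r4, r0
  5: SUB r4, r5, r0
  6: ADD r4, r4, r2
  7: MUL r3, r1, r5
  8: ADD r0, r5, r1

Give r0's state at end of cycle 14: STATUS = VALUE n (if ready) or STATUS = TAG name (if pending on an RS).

STATUS = VALUE 132

cycle 1: issue MUL r4<-Mul1 // r0:2,r1:8,r2:3,r3:9,r4:Mul1,r5:3
cycle 2: issue MUL r2<-Mul2 // r0:2,r1:8,r2:Mul2,r3:9,r4:Mul1,r5:3
cycle 3: issue SUB r1<-Add1 // r0:2,r1:Add1,r2:Mul2,r3:9,r4:Mul1,r5:3
cycle 4: stall // r0:2,r1:Add1,r2:Mul2,r3:9,r4:Mul1,r5:3
cycle 5: CDB Mul1=36; issue MUL r5<-Mul1 // r0:2,r1:Add1,r2:Mul2,r3:9,r4:36,r5:Mul1
cycle 6: CDB Mul2=27; issue SUB r4<-Add2 // r0:2,r1:Add1,r2:27,r3:9,r4:Add2,r5:Mul1
cycle 7: CDB Add1=33; issue SUB r4<-Add1 // r0:2,r1:33,r2:27,r3:9,r4:Add1,r5:Mul1
cycle 8: CDB Add2=34; issue ADD r4<-Add2 // r0:2,r1:33,r2:27,r3:9,r4:Add2,r5:Mul1
cycle 9: issue MUL r3<-Mul2 // r0:2,r1:33,r2:27,r3:Mul2,r4:Add2,r5:Mul1
cycle 10: issue ADD r0<-Add3 // r0:Add3,r1:33,r2:27,r3:Mul2,r4:Add2,r5:Mul1
cycle 11: CDB Mul1=99 // r0:Add3,r1:33,r2:27,r3:Mul2,r4:Add2,r5:99
cycle 12: - // r0:Add3,r1:33,r2:27,r3:Mul2,r4:Add2,r5:99
cycle 13: CDB Add1=97 // r0:Add3,r1:33,r2:27,r3:Mul2,r4:Add2,r5:99
cycle 14: CDB Add3=132 // r0:132,r1:33,r2:27,r3:Mul2,r4:Add2,r5:99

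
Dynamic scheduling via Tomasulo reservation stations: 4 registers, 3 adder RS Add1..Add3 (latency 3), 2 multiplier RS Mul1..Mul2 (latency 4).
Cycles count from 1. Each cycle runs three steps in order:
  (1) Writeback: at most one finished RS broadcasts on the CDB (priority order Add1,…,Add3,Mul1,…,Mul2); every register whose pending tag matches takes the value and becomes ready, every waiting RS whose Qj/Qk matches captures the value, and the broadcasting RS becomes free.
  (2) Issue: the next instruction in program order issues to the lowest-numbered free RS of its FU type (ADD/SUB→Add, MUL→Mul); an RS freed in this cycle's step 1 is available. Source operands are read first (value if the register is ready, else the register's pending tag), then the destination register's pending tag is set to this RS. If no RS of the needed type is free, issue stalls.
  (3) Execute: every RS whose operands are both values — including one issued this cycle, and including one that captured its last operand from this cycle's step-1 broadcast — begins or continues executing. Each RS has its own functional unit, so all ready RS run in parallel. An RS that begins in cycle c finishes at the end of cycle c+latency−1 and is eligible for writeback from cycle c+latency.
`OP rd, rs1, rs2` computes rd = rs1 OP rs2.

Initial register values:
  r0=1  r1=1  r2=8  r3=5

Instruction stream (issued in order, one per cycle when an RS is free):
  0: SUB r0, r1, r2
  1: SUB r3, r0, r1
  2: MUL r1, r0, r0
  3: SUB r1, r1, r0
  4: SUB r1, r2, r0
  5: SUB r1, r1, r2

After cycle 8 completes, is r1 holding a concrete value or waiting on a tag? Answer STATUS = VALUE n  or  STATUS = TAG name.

c1: issue SUB r0<-Add1 | r0:Add1,r1:1,r2:8,r3:5
c2: issue SUB r3<-Add2 | r0:Add1,r1:1,r2:8,r3:Add2
c3: issue MUL r1<-Mul1 | r0:Add1,r1:Mul1,r2:8,r3:Add2
c4: CDB Add1=-7; issue SUB r1<-Add1 | r0:-7,r1:Add1,r2:8,r3:Add2
c5: issue SUB r1<-Add3 | r0:-7,r1:Add3,r2:8,r3:Add2
c6: stall | r0:-7,r1:Add3,r2:8,r3:Add2
c7: CDB Add2=-8; issue SUB r1<-Add2 | r0:-7,r1:Add2,r2:8,r3:-8
c8: CDB Add3=15 | r0:-7,r1:Add2,r2:8,r3:-8

STATUS = TAG Add2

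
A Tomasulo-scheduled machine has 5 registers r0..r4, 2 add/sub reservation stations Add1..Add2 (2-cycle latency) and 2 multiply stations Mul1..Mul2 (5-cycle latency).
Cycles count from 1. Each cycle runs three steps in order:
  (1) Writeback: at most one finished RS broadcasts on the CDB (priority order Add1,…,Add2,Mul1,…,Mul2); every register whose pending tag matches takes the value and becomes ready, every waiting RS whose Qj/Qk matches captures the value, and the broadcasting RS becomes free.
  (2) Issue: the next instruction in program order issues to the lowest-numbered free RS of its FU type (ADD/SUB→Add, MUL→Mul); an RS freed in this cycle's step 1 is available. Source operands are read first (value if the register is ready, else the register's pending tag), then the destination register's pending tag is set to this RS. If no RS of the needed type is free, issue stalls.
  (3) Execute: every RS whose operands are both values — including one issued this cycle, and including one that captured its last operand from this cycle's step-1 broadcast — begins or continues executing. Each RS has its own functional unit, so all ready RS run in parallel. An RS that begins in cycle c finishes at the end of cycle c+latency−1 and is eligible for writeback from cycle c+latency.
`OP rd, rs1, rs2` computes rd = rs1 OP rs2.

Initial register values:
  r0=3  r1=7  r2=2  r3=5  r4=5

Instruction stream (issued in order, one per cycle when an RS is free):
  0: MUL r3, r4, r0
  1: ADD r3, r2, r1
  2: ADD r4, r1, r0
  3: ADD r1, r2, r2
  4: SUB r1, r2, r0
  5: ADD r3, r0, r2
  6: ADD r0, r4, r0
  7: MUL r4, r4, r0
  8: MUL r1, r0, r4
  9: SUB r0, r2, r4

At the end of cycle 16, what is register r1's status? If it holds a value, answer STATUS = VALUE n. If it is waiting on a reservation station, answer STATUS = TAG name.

cycle 1: issue MUL r3<-Mul1 // r0:3,r1:7,r2:2,r3:Mul1,r4:5
cycle 2: issue ADD r3<-Add1 // r0:3,r1:7,r2:2,r3:Add1,r4:5
cycle 3: issue ADD r4<-Add2 // r0:3,r1:7,r2:2,r3:Add1,r4:Add2
cycle 4: CDB Add1=9; issue ADD r1<-Add1 // r0:3,r1:Add1,r2:2,r3:9,r4:Add2
cycle 5: CDB Add2=10; issue SUB r1<-Add2 // r0:3,r1:Add2,r2:2,r3:9,r4:10
cycle 6: CDB Add1=4; issue ADD r3<-Add1 // r0:3,r1:Add2,r2:2,r3:Add1,r4:10
cycle 7: CDB Add2=-1; issue ADD r0<-Add2 // r0:Add2,r1:-1,r2:2,r3:Add1,r4:10
cycle 8: CDB Add1=5; issue MUL r4<-Mul2 // r0:Add2,r1:-1,r2:2,r3:5,r4:Mul2
cycle 9: CDB Add2=13; stall // r0:13,r1:-1,r2:2,r3:5,r4:Mul2
cycle 10: CDB Mul1=15; issue MUL r1<-Mul1 // r0:13,r1:Mul1,r2:2,r3:5,r4:Mul2
cycle 11: issue SUB r0<-Add1 // r0:Add1,r1:Mul1,r2:2,r3:5,r4:Mul2
cycle 12: - // r0:Add1,r1:Mul1,r2:2,r3:5,r4:Mul2
cycle 13: - // r0:Add1,r1:Mul1,r2:2,r3:5,r4:Mul2
cycle 14: CDB Mul2=130 // r0:Add1,r1:Mul1,r2:2,r3:5,r4:130
cycle 15: - // r0:Add1,r1:Mul1,r2:2,r3:5,r4:130
cycle 16: CDB Add1=-128 // r0:-128,r1:Mul1,r2:2,r3:5,r4:130

STATUS = TAG Mul1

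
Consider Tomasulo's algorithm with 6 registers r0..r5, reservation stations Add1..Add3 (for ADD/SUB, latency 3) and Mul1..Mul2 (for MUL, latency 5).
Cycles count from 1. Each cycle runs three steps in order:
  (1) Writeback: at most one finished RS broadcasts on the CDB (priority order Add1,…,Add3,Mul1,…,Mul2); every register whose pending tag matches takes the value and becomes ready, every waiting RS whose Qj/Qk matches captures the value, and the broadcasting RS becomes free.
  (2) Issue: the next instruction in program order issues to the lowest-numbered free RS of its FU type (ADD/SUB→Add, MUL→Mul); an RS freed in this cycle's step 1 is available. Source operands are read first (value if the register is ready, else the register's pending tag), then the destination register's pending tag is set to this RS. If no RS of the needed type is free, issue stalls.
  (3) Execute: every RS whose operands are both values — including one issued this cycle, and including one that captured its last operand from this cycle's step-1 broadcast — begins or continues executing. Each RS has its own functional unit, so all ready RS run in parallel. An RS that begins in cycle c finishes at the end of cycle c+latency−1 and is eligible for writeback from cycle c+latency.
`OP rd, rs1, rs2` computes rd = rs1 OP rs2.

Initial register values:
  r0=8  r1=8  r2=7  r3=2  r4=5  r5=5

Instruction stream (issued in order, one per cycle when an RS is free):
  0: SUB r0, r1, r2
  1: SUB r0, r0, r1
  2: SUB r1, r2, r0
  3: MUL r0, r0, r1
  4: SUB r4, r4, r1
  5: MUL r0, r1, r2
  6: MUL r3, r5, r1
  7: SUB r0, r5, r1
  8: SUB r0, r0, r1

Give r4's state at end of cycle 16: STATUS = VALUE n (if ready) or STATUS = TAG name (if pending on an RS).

STATUS = VALUE -9

  c1: issue SUB r0<-Add1  regs: r0:Add1,r1:8,r2:7,r3:2,r4:5,r5:5
  c2: issue SUB r0<-Add2  regs: r0:Add2,r1:8,r2:7,r3:2,r4:5,r5:5
  c3: issue SUB r1<-Add3  regs: r0:Add2,r1:Add3,r2:7,r3:2,r4:5,r5:5
  c4: CDB Add1=1; issue MUL r0<-Mul1  regs: r0:Mul1,r1:Add3,r2:7,r3:2,r4:5,r5:5
  c5: issue SUB r4<-Add1  regs: r0:Mul1,r1:Add3,r2:7,r3:2,r4:Add1,r5:5
  c6: issue MUL r0<-Mul2  regs: r0:Mul2,r1:Add3,r2:7,r3:2,r4:Add1,r5:5
  c7: CDB Add2=-7; stall  regs: r0:Mul2,r1:Add3,r2:7,r3:2,r4:Add1,r5:5
  c8: stall  regs: r0:Mul2,r1:Add3,r2:7,r3:2,r4:Add1,r5:5
  c9: stall  regs: r0:Mul2,r1:Add3,r2:7,r3:2,r4:Add1,r5:5
  c10: CDB Add3=14; stall  regs: r0:Mul2,r1:14,r2:7,r3:2,r4:Add1,r5:5
  c11: stall  regs: r0:Mul2,r1:14,r2:7,r3:2,r4:Add1,r5:5
  c12: stall  regs: r0:Mul2,r1:14,r2:7,r3:2,r4:Add1,r5:5
  c13: CDB Add1=-9; stall  regs: r0:Mul2,r1:14,r2:7,r3:2,r4:-9,r5:5
  c14: stall  regs: r0:Mul2,r1:14,r2:7,r3:2,r4:-9,r5:5
  c15: CDB Mul1=-98; issue MUL r3<-Mul1  regs: r0:Mul2,r1:14,r2:7,r3:Mul1,r4:-9,r5:5
  c16: CDB Mul2=98; issue SUB r0<-Add1  regs: r0:Add1,r1:14,r2:7,r3:Mul1,r4:-9,r5:5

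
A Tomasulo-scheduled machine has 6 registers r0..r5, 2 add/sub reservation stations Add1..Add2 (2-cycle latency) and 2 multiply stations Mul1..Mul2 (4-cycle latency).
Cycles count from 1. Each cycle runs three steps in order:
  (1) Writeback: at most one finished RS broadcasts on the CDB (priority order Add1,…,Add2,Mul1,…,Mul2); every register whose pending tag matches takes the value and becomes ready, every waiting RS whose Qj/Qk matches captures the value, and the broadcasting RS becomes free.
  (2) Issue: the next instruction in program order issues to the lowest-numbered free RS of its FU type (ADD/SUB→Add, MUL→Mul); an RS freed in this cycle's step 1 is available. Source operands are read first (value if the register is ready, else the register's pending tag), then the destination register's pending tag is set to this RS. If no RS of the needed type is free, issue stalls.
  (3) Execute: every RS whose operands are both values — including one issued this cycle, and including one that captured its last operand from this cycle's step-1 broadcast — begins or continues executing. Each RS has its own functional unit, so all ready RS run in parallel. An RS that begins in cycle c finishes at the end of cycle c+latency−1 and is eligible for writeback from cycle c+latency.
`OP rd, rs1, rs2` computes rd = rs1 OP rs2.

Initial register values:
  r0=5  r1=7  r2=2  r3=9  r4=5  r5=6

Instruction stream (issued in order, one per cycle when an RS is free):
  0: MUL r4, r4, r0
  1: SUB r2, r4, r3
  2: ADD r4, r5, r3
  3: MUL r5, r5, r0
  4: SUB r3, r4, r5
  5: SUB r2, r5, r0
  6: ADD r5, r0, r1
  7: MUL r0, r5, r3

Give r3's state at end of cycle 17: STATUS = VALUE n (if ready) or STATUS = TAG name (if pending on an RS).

  c1: issue MUL r4<-Mul1  regs: r0:5,r1:7,r2:2,r3:9,r4:Mul1,r5:6
  c2: issue SUB r2<-Add1  regs: r0:5,r1:7,r2:Add1,r3:9,r4:Mul1,r5:6
  c3: issue ADD r4<-Add2  regs: r0:5,r1:7,r2:Add1,r3:9,r4:Add2,r5:6
  c4: issue MUL r5<-Mul2  regs: r0:5,r1:7,r2:Add1,r3:9,r4:Add2,r5:Mul2
  c5: CDB Add2=15; issue SUB r3<-Add2  regs: r0:5,r1:7,r2:Add1,r3:Add2,r4:15,r5:Mul2
  c6: CDB Mul1=25; stall  regs: r0:5,r1:7,r2:Add1,r3:Add2,r4:15,r5:Mul2
  c7: stall  regs: r0:5,r1:7,r2:Add1,r3:Add2,r4:15,r5:Mul2
  c8: CDB Add1=16; issue SUB r2<-Add1  regs: r0:5,r1:7,r2:Add1,r3:Add2,r4:15,r5:Mul2
  c9: CDB Mul2=30; stall  regs: r0:5,r1:7,r2:Add1,r3:Add2,r4:15,r5:30
  c10: stall  regs: r0:5,r1:7,r2:Add1,r3:Add2,r4:15,r5:30
  c11: CDB Add1=25; issue ADD r5<-Add1  regs: r0:5,r1:7,r2:25,r3:Add2,r4:15,r5:Add1
  c12: CDB Add2=-15; issue MUL r0<-Mul1  regs: r0:Mul1,r1:7,r2:25,r3:-15,r4:15,r5:Add1
  c13: CDB Add1=12  regs: r0:Mul1,r1:7,r2:25,r3:-15,r4:15,r5:12
  c14: -  regs: r0:Mul1,r1:7,r2:25,r3:-15,r4:15,r5:12
  c15: -  regs: r0:Mul1,r1:7,r2:25,r3:-15,r4:15,r5:12
  c16: -  regs: r0:Mul1,r1:7,r2:25,r3:-15,r4:15,r5:12
  c17: CDB Mul1=-180  regs: r0:-180,r1:7,r2:25,r3:-15,r4:15,r5:12

STATUS = VALUE -15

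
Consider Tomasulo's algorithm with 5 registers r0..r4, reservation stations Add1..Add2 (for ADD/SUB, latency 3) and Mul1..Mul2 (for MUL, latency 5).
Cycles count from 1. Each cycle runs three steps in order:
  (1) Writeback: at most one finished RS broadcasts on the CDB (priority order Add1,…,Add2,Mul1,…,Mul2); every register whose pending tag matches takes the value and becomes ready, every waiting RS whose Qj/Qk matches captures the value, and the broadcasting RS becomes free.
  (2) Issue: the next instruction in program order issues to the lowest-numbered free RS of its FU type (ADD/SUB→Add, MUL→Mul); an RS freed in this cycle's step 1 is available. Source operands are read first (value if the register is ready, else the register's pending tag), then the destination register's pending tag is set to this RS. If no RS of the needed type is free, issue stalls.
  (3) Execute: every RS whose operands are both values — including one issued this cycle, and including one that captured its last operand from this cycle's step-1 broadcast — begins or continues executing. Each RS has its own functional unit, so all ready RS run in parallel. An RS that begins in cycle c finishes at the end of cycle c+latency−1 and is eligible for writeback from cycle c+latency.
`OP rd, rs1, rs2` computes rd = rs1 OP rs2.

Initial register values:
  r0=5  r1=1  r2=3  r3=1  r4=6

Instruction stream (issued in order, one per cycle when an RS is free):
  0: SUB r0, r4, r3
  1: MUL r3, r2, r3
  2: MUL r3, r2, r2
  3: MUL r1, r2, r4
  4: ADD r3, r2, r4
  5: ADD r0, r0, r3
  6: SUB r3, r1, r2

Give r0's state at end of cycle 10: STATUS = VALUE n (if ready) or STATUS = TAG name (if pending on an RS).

STATUS = TAG Add2

  c1: issue SUB r0<-Add1  regs: r0:Add1,r1:1,r2:3,r3:1,r4:6
  c2: issue MUL r3<-Mul1  regs: r0:Add1,r1:1,r2:3,r3:Mul1,r4:6
  c3: issue MUL r3<-Mul2  regs: r0:Add1,r1:1,r2:3,r3:Mul2,r4:6
  c4: CDB Add1=5; stall  regs: r0:5,r1:1,r2:3,r3:Mul2,r4:6
  c5: stall  regs: r0:5,r1:1,r2:3,r3:Mul2,r4:6
  c6: stall  regs: r0:5,r1:1,r2:3,r3:Mul2,r4:6
  c7: CDB Mul1=3; issue MUL r1<-Mul1  regs: r0:5,r1:Mul1,r2:3,r3:Mul2,r4:6
  c8: CDB Mul2=9; issue ADD r3<-Add1  regs: r0:5,r1:Mul1,r2:3,r3:Add1,r4:6
  c9: issue ADD r0<-Add2  regs: r0:Add2,r1:Mul1,r2:3,r3:Add1,r4:6
  c10: stall  regs: r0:Add2,r1:Mul1,r2:3,r3:Add1,r4:6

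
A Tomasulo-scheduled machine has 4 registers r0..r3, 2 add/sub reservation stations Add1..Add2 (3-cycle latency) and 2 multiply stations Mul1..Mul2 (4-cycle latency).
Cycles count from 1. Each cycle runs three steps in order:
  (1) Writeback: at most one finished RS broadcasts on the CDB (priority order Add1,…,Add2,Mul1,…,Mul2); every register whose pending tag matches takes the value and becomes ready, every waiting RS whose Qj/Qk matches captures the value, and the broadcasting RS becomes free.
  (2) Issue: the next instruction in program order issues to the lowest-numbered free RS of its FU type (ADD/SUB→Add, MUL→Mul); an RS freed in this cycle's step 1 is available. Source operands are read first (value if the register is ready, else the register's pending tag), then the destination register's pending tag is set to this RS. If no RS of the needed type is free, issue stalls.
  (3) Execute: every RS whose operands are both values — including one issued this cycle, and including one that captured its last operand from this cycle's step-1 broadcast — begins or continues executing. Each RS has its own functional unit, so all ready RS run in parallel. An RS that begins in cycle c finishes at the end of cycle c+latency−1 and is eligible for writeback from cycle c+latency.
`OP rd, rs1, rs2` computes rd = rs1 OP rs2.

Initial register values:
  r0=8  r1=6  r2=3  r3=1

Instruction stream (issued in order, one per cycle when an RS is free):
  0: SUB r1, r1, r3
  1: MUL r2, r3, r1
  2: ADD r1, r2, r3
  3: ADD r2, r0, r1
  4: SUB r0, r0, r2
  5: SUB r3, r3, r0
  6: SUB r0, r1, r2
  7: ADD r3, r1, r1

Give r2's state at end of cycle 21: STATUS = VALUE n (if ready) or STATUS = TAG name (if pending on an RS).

STATUS = VALUE 14

  c1: issue SUB r1<-Add1  regs: r0:8,r1:Add1,r2:3,r3:1
  c2: issue MUL r2<-Mul1  regs: r0:8,r1:Add1,r2:Mul1,r3:1
  c3: issue ADD r1<-Add2  regs: r0:8,r1:Add2,r2:Mul1,r3:1
  c4: CDB Add1=5; issue ADD r2<-Add1  regs: r0:8,r1:Add2,r2:Add1,r3:1
  c5: stall  regs: r0:8,r1:Add2,r2:Add1,r3:1
  c6: stall  regs: r0:8,r1:Add2,r2:Add1,r3:1
  c7: stall  regs: r0:8,r1:Add2,r2:Add1,r3:1
  c8: CDB Mul1=5; stall  regs: r0:8,r1:Add2,r2:Add1,r3:1
  c9: stall  regs: r0:8,r1:Add2,r2:Add1,r3:1
  c10: stall  regs: r0:8,r1:Add2,r2:Add1,r3:1
  c11: CDB Add2=6; issue SUB r0<-Add2  regs: r0:Add2,r1:6,r2:Add1,r3:1
  c12: stall  regs: r0:Add2,r1:6,r2:Add1,r3:1
  c13: stall  regs: r0:Add2,r1:6,r2:Add1,r3:1
  c14: CDB Add1=14; issue SUB r3<-Add1  regs: r0:Add2,r1:6,r2:14,r3:Add1
  c15: stall  regs: r0:Add2,r1:6,r2:14,r3:Add1
  c16: stall  regs: r0:Add2,r1:6,r2:14,r3:Add1
  c17: CDB Add2=-6; issue SUB r0<-Add2  regs: r0:Add2,r1:6,r2:14,r3:Add1
  c18: stall  regs: r0:Add2,r1:6,r2:14,r3:Add1
  c19: stall  regs: r0:Add2,r1:6,r2:14,r3:Add1
  c20: CDB Add1=7; issue ADD r3<-Add1  regs: r0:Add2,r1:6,r2:14,r3:Add1
  c21: CDB Add2=-8  regs: r0:-8,r1:6,r2:14,r3:Add1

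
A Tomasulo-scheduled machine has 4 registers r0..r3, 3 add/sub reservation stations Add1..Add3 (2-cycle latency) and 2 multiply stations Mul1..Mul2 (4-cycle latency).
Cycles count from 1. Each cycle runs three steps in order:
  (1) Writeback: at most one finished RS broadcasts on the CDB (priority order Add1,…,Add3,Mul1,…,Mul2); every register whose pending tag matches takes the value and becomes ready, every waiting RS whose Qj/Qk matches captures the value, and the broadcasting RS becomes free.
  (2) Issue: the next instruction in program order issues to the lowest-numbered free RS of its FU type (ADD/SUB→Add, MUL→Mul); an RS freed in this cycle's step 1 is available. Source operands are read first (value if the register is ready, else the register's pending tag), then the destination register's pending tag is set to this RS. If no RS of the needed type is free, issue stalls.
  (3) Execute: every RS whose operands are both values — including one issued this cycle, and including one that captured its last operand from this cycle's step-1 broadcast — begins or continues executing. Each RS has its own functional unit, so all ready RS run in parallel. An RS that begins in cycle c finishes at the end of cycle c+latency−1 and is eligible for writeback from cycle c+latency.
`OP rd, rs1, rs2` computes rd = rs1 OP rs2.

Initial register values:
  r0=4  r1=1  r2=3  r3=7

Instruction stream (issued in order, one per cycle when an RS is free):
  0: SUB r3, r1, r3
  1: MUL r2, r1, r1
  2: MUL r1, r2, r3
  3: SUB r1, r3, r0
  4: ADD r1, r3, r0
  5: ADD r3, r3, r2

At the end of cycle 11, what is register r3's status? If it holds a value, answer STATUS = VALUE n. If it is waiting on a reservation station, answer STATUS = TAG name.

STATUS = VALUE -5

  c1: issue SUB r3<-Add1  regs: r0:4,r1:1,r2:3,r3:Add1
  c2: issue MUL r2<-Mul1  regs: r0:4,r1:1,r2:Mul1,r3:Add1
  c3: CDB Add1=-6; issue MUL r1<-Mul2  regs: r0:4,r1:Mul2,r2:Mul1,r3:-6
  c4: issue SUB r1<-Add1  regs: r0:4,r1:Add1,r2:Mul1,r3:-6
  c5: issue ADD r1<-Add2  regs: r0:4,r1:Add2,r2:Mul1,r3:-6
  c6: CDB Add1=-10; issue ADD r3<-Add1  regs: r0:4,r1:Add2,r2:Mul1,r3:Add1
  c7: CDB Add2=-2  regs: r0:4,r1:-2,r2:Mul1,r3:Add1
  c8: CDB Mul1=1  regs: r0:4,r1:-2,r2:1,r3:Add1
  c9: -  regs: r0:4,r1:-2,r2:1,r3:Add1
  c10: CDB Add1=-5  regs: r0:4,r1:-2,r2:1,r3:-5
  c11: -  regs: r0:4,r1:-2,r2:1,r3:-5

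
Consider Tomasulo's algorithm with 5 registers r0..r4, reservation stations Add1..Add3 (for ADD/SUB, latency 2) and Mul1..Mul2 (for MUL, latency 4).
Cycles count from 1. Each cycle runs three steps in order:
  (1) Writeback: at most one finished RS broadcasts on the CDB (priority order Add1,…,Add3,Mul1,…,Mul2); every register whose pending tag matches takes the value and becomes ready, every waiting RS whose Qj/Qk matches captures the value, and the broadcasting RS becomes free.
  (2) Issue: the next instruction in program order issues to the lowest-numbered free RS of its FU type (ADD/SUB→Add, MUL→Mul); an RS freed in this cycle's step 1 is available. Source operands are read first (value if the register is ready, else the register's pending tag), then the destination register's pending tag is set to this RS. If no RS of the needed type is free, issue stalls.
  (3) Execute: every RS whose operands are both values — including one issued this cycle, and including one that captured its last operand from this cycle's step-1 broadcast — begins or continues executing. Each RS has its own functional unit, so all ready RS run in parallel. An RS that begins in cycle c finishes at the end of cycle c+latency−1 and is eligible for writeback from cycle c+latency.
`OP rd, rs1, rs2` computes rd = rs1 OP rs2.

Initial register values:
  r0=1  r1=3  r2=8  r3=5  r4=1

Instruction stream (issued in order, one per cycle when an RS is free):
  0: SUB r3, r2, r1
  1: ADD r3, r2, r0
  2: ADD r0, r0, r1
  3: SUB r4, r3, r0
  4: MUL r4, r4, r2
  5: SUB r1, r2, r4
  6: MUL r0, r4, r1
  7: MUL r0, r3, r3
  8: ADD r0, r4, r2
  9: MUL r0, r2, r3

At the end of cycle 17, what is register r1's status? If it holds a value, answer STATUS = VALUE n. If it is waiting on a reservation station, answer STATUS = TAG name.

STATUS = VALUE -32

c1: issue SUB r3<-Add1 | r0:1,r1:3,r2:8,r3:Add1,r4:1
c2: issue ADD r3<-Add2 | r0:1,r1:3,r2:8,r3:Add2,r4:1
c3: CDB Add1=5; issue ADD r0<-Add1 | r0:Add1,r1:3,r2:8,r3:Add2,r4:1
c4: CDB Add2=9; issue SUB r4<-Add2 | r0:Add1,r1:3,r2:8,r3:9,r4:Add2
c5: CDB Add1=4; issue MUL r4<-Mul1 | r0:4,r1:3,r2:8,r3:9,r4:Mul1
c6: issue SUB r1<-Add1 | r0:4,r1:Add1,r2:8,r3:9,r4:Mul1
c7: CDB Add2=5; issue MUL r0<-Mul2 | r0:Mul2,r1:Add1,r2:8,r3:9,r4:Mul1
c8: stall | r0:Mul2,r1:Add1,r2:8,r3:9,r4:Mul1
c9: stall | r0:Mul2,r1:Add1,r2:8,r3:9,r4:Mul1
c10: stall | r0:Mul2,r1:Add1,r2:8,r3:9,r4:Mul1
c11: CDB Mul1=40; issue MUL r0<-Mul1 | r0:Mul1,r1:Add1,r2:8,r3:9,r4:40
c12: issue ADD r0<-Add2 | r0:Add2,r1:Add1,r2:8,r3:9,r4:40
c13: CDB Add1=-32; stall | r0:Add2,r1:-32,r2:8,r3:9,r4:40
c14: CDB Add2=48; stall | r0:48,r1:-32,r2:8,r3:9,r4:40
c15: CDB Mul1=81; issue MUL r0<-Mul1 | r0:Mul1,r1:-32,r2:8,r3:9,r4:40
c16: - | r0:Mul1,r1:-32,r2:8,r3:9,r4:40
c17: CDB Mul2=-1280 | r0:Mul1,r1:-32,r2:8,r3:9,r4:40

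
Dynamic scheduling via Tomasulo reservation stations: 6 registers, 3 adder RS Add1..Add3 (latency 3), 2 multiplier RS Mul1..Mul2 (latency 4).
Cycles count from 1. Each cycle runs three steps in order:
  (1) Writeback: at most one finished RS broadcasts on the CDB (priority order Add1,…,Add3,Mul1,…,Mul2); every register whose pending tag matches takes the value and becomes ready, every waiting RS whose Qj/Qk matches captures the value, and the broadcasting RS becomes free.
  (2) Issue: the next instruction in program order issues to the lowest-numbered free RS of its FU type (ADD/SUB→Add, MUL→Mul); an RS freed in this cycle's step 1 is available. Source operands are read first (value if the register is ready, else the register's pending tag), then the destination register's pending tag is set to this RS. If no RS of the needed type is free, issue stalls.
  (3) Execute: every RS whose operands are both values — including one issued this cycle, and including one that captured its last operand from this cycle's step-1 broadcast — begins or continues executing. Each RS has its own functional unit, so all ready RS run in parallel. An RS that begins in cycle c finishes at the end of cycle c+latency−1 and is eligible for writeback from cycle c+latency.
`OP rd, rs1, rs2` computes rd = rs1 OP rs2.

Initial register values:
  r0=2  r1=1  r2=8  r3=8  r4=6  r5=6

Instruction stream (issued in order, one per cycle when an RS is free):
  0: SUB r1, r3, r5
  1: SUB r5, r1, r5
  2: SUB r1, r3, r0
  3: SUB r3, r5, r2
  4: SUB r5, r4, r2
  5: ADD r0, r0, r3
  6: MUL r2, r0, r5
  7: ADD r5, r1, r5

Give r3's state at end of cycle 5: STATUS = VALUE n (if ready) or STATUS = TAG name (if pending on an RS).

cycle 1: issue SUB r1<-Add1 // r0:2,r1:Add1,r2:8,r3:8,r4:6,r5:6
cycle 2: issue SUB r5<-Add2 // r0:2,r1:Add1,r2:8,r3:8,r4:6,r5:Add2
cycle 3: issue SUB r1<-Add3 // r0:2,r1:Add3,r2:8,r3:8,r4:6,r5:Add2
cycle 4: CDB Add1=2; issue SUB r3<-Add1 // r0:2,r1:Add3,r2:8,r3:Add1,r4:6,r5:Add2
cycle 5: stall // r0:2,r1:Add3,r2:8,r3:Add1,r4:6,r5:Add2

STATUS = TAG Add1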